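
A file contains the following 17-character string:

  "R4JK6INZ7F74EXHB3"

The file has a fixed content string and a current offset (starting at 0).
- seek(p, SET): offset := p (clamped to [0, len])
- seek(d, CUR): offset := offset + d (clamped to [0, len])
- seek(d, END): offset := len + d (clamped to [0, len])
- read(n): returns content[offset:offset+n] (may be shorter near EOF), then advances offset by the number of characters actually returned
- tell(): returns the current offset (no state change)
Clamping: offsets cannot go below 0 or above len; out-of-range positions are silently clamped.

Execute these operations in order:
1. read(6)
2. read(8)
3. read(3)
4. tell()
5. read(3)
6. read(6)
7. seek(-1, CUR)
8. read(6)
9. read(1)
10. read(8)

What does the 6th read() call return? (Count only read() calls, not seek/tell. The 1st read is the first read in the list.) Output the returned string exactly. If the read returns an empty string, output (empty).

Answer: 3

Derivation:
After 1 (read(6)): returned 'R4JK6I', offset=6
After 2 (read(8)): returned 'NZ7F74EX', offset=14
After 3 (read(3)): returned 'HB3', offset=17
After 4 (tell()): offset=17
After 5 (read(3)): returned '', offset=17
After 6 (read(6)): returned '', offset=17
After 7 (seek(-1, CUR)): offset=16
After 8 (read(6)): returned '3', offset=17
After 9 (read(1)): returned '', offset=17
After 10 (read(8)): returned '', offset=17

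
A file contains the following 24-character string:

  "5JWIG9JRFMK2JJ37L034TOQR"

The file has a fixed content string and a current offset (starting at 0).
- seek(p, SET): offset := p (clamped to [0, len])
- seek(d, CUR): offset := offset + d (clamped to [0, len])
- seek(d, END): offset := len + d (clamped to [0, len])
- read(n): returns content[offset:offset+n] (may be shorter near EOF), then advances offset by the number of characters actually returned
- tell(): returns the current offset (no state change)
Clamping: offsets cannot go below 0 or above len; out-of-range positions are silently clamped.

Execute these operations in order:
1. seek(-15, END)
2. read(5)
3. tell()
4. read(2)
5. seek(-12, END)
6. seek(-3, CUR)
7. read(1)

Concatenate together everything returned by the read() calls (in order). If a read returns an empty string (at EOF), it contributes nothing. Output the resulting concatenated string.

Answer: MK2JJ37M

Derivation:
After 1 (seek(-15, END)): offset=9
After 2 (read(5)): returned 'MK2JJ', offset=14
After 3 (tell()): offset=14
After 4 (read(2)): returned '37', offset=16
After 5 (seek(-12, END)): offset=12
After 6 (seek(-3, CUR)): offset=9
After 7 (read(1)): returned 'M', offset=10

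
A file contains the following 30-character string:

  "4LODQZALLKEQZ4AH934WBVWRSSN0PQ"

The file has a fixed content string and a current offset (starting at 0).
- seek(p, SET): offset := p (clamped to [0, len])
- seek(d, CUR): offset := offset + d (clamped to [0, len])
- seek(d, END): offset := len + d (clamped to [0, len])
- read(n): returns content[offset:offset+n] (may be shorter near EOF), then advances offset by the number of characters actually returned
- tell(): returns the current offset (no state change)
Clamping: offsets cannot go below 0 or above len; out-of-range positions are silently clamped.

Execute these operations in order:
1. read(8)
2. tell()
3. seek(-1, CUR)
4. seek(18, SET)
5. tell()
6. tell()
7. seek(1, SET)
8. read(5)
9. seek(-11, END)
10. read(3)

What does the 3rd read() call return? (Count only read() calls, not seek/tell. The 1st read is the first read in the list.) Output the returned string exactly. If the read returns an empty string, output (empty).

After 1 (read(8)): returned '4LODQZAL', offset=8
After 2 (tell()): offset=8
After 3 (seek(-1, CUR)): offset=7
After 4 (seek(18, SET)): offset=18
After 5 (tell()): offset=18
After 6 (tell()): offset=18
After 7 (seek(1, SET)): offset=1
After 8 (read(5)): returned 'LODQZ', offset=6
After 9 (seek(-11, END)): offset=19
After 10 (read(3)): returned 'WBV', offset=22

Answer: WBV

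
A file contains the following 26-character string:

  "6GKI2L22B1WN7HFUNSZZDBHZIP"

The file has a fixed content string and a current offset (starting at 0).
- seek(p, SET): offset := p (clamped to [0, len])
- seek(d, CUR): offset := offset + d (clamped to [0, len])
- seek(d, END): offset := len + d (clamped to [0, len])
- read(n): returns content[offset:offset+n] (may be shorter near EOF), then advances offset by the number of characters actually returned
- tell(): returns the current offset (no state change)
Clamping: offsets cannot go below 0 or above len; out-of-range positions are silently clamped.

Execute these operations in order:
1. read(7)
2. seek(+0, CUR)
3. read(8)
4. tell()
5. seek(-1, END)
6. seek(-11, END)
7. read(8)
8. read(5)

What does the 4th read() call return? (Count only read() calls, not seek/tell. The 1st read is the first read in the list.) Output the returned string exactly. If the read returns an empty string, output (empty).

After 1 (read(7)): returned '6GKI2L2', offset=7
After 2 (seek(+0, CUR)): offset=7
After 3 (read(8)): returned '2B1WN7HF', offset=15
After 4 (tell()): offset=15
After 5 (seek(-1, END)): offset=25
After 6 (seek(-11, END)): offset=15
After 7 (read(8)): returned 'UNSZZDBH', offset=23
After 8 (read(5)): returned 'ZIP', offset=26

Answer: ZIP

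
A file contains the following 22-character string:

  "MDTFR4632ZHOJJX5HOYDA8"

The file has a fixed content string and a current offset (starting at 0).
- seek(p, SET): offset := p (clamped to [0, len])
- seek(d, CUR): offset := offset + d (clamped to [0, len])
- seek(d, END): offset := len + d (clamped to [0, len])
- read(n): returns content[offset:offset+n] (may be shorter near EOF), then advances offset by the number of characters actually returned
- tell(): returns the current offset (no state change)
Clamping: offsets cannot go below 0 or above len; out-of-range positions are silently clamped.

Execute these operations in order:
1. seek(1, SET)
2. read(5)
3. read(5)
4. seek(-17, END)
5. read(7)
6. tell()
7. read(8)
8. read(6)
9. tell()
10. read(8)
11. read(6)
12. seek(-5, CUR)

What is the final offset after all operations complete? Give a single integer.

After 1 (seek(1, SET)): offset=1
After 2 (read(5)): returned 'DTFR4', offset=6
After 3 (read(5)): returned '632ZH', offset=11
After 4 (seek(-17, END)): offset=5
After 5 (read(7)): returned '4632ZHO', offset=12
After 6 (tell()): offset=12
After 7 (read(8)): returned 'JJX5HOYD', offset=20
After 8 (read(6)): returned 'A8', offset=22
After 9 (tell()): offset=22
After 10 (read(8)): returned '', offset=22
After 11 (read(6)): returned '', offset=22
After 12 (seek(-5, CUR)): offset=17

Answer: 17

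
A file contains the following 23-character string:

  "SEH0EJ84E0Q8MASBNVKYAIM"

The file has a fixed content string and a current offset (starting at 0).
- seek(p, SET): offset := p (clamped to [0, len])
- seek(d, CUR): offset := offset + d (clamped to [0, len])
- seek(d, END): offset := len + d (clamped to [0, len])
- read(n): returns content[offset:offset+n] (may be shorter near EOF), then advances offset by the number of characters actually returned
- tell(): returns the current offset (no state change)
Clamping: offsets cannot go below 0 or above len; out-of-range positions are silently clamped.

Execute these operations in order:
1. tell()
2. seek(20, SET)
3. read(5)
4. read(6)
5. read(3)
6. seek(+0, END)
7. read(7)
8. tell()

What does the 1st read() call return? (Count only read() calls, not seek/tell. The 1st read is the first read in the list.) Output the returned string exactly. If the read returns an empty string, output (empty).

After 1 (tell()): offset=0
After 2 (seek(20, SET)): offset=20
After 3 (read(5)): returned 'AIM', offset=23
After 4 (read(6)): returned '', offset=23
After 5 (read(3)): returned '', offset=23
After 6 (seek(+0, END)): offset=23
After 7 (read(7)): returned '', offset=23
After 8 (tell()): offset=23

Answer: AIM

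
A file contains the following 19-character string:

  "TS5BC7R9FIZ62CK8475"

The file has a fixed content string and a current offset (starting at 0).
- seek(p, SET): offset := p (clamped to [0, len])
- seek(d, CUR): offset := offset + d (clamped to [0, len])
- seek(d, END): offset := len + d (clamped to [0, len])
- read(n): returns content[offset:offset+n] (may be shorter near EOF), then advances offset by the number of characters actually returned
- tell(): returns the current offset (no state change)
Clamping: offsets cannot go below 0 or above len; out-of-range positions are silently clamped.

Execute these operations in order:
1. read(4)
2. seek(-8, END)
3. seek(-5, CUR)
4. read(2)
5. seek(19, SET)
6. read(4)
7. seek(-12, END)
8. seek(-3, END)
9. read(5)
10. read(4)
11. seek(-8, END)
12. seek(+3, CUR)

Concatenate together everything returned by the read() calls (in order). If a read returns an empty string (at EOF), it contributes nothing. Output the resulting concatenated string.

After 1 (read(4)): returned 'TS5B', offset=4
After 2 (seek(-8, END)): offset=11
After 3 (seek(-5, CUR)): offset=6
After 4 (read(2)): returned 'R9', offset=8
After 5 (seek(19, SET)): offset=19
After 6 (read(4)): returned '', offset=19
After 7 (seek(-12, END)): offset=7
After 8 (seek(-3, END)): offset=16
After 9 (read(5)): returned '475', offset=19
After 10 (read(4)): returned '', offset=19
After 11 (seek(-8, END)): offset=11
After 12 (seek(+3, CUR)): offset=14

Answer: TS5BR9475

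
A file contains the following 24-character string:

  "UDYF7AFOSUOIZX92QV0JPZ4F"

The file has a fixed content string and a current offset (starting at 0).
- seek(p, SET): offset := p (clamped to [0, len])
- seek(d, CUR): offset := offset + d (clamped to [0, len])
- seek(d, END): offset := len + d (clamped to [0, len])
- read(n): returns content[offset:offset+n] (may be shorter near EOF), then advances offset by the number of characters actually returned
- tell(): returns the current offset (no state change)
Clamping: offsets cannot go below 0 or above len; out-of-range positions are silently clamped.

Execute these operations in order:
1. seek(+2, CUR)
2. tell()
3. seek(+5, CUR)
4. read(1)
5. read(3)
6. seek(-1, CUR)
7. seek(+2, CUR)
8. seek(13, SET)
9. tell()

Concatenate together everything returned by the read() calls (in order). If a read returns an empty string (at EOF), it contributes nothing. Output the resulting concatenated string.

Answer: OSUO

Derivation:
After 1 (seek(+2, CUR)): offset=2
After 2 (tell()): offset=2
After 3 (seek(+5, CUR)): offset=7
After 4 (read(1)): returned 'O', offset=8
After 5 (read(3)): returned 'SUO', offset=11
After 6 (seek(-1, CUR)): offset=10
After 7 (seek(+2, CUR)): offset=12
After 8 (seek(13, SET)): offset=13
After 9 (tell()): offset=13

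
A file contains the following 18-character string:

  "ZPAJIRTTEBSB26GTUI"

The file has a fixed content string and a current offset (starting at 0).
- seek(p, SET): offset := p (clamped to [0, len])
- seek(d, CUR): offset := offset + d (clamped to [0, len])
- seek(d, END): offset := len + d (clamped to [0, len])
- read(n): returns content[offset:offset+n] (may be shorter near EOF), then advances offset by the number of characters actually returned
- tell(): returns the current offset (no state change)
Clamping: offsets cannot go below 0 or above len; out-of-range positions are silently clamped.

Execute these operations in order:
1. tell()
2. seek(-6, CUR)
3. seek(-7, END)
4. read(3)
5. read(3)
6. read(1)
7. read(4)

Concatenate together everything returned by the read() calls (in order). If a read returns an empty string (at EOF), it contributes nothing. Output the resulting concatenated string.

Answer: B26GTUI

Derivation:
After 1 (tell()): offset=0
After 2 (seek(-6, CUR)): offset=0
After 3 (seek(-7, END)): offset=11
After 4 (read(3)): returned 'B26', offset=14
After 5 (read(3)): returned 'GTU', offset=17
After 6 (read(1)): returned 'I', offset=18
After 7 (read(4)): returned '', offset=18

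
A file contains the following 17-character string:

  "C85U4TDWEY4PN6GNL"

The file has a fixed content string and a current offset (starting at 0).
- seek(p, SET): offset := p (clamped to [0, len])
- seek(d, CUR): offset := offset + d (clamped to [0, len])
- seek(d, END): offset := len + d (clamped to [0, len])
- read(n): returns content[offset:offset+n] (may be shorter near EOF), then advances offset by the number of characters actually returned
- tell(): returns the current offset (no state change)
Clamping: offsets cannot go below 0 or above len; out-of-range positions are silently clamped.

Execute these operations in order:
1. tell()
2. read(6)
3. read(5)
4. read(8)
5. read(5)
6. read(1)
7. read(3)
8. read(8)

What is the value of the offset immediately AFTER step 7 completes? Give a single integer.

Answer: 17

Derivation:
After 1 (tell()): offset=0
After 2 (read(6)): returned 'C85U4T', offset=6
After 3 (read(5)): returned 'DWEY4', offset=11
After 4 (read(8)): returned 'PN6GNL', offset=17
After 5 (read(5)): returned '', offset=17
After 6 (read(1)): returned '', offset=17
After 7 (read(3)): returned '', offset=17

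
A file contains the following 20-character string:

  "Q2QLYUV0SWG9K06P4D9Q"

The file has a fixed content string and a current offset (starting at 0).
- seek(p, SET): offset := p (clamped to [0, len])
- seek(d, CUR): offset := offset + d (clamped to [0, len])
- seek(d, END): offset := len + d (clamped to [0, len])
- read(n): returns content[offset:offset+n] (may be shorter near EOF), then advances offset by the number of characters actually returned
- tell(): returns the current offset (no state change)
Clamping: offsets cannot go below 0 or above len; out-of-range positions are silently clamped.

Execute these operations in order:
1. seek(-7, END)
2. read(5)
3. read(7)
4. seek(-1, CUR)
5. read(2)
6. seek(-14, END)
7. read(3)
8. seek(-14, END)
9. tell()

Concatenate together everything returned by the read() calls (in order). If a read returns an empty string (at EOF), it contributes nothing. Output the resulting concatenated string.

After 1 (seek(-7, END)): offset=13
After 2 (read(5)): returned '06P4D', offset=18
After 3 (read(7)): returned '9Q', offset=20
After 4 (seek(-1, CUR)): offset=19
After 5 (read(2)): returned 'Q', offset=20
After 6 (seek(-14, END)): offset=6
After 7 (read(3)): returned 'V0S', offset=9
After 8 (seek(-14, END)): offset=6
After 9 (tell()): offset=6

Answer: 06P4D9QQV0S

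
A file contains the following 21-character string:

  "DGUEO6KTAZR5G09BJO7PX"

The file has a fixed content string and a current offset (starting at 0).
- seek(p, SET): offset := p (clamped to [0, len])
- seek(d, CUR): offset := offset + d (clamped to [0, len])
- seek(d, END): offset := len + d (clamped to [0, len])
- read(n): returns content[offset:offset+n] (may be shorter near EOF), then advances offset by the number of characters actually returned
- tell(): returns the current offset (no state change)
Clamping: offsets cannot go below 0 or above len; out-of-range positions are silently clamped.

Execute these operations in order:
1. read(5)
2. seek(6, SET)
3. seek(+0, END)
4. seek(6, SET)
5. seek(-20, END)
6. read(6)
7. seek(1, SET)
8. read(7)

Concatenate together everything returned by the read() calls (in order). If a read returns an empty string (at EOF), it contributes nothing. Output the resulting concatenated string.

Answer: DGUEOGUEO6KGUEO6KT

Derivation:
After 1 (read(5)): returned 'DGUEO', offset=5
After 2 (seek(6, SET)): offset=6
After 3 (seek(+0, END)): offset=21
After 4 (seek(6, SET)): offset=6
After 5 (seek(-20, END)): offset=1
After 6 (read(6)): returned 'GUEO6K', offset=7
After 7 (seek(1, SET)): offset=1
After 8 (read(7)): returned 'GUEO6KT', offset=8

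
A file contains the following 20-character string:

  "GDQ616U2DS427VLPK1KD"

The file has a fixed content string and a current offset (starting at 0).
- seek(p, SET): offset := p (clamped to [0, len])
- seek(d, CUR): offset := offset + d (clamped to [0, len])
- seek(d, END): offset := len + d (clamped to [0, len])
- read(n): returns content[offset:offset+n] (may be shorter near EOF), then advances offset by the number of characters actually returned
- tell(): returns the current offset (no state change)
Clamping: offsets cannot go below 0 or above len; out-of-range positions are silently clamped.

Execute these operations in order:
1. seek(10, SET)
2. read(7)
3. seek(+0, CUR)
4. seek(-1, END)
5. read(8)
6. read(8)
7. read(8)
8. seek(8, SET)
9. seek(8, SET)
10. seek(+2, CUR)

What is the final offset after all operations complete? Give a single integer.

After 1 (seek(10, SET)): offset=10
After 2 (read(7)): returned '427VLPK', offset=17
After 3 (seek(+0, CUR)): offset=17
After 4 (seek(-1, END)): offset=19
After 5 (read(8)): returned 'D', offset=20
After 6 (read(8)): returned '', offset=20
After 7 (read(8)): returned '', offset=20
After 8 (seek(8, SET)): offset=8
After 9 (seek(8, SET)): offset=8
After 10 (seek(+2, CUR)): offset=10

Answer: 10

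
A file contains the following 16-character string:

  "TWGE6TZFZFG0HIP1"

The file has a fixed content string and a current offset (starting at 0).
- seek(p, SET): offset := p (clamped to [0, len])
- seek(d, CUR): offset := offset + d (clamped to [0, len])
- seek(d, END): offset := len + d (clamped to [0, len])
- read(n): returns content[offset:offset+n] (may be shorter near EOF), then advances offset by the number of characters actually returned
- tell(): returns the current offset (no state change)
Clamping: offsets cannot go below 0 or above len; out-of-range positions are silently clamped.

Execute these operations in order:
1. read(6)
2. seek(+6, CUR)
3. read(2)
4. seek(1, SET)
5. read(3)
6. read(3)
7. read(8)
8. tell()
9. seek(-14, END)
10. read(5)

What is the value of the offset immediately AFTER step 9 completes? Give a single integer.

After 1 (read(6)): returned 'TWGE6T', offset=6
After 2 (seek(+6, CUR)): offset=12
After 3 (read(2)): returned 'HI', offset=14
After 4 (seek(1, SET)): offset=1
After 5 (read(3)): returned 'WGE', offset=4
After 6 (read(3)): returned '6TZ', offset=7
After 7 (read(8)): returned 'FZFG0HIP', offset=15
After 8 (tell()): offset=15
After 9 (seek(-14, END)): offset=2

Answer: 2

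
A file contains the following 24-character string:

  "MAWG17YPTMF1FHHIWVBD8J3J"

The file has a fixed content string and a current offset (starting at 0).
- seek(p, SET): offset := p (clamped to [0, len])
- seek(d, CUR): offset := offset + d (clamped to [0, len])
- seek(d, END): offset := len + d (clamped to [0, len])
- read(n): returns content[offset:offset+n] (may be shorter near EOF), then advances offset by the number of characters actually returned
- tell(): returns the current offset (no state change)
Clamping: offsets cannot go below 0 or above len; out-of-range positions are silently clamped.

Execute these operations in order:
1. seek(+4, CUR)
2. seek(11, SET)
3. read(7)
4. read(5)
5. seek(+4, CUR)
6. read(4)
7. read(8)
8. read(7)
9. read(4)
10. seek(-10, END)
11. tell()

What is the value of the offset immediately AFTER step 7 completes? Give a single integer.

After 1 (seek(+4, CUR)): offset=4
After 2 (seek(11, SET)): offset=11
After 3 (read(7)): returned '1FHHIWV', offset=18
After 4 (read(5)): returned 'BD8J3', offset=23
After 5 (seek(+4, CUR)): offset=24
After 6 (read(4)): returned '', offset=24
After 7 (read(8)): returned '', offset=24

Answer: 24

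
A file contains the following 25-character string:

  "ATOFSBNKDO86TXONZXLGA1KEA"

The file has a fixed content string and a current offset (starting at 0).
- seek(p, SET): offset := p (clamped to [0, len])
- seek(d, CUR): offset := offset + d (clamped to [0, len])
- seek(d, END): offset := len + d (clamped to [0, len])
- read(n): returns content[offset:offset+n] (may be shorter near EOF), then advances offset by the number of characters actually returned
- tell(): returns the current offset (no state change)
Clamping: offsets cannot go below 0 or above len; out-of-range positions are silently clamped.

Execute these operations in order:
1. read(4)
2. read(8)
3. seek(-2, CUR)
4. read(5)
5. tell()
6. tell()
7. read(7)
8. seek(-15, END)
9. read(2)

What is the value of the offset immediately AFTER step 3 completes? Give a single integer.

Answer: 10

Derivation:
After 1 (read(4)): returned 'ATOF', offset=4
After 2 (read(8)): returned 'SBNKDO86', offset=12
After 3 (seek(-2, CUR)): offset=10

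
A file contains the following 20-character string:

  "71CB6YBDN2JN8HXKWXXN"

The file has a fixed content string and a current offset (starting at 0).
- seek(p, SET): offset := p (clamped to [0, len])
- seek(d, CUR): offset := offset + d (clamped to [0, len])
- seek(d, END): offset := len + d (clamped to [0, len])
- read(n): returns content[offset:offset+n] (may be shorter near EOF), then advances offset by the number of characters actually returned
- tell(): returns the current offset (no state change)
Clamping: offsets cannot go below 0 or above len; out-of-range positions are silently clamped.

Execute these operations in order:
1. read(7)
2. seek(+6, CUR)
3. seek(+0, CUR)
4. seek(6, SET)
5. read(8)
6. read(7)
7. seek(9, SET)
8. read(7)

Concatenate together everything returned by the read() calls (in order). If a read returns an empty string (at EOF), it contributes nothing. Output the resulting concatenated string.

After 1 (read(7)): returned '71CB6YB', offset=7
After 2 (seek(+6, CUR)): offset=13
After 3 (seek(+0, CUR)): offset=13
After 4 (seek(6, SET)): offset=6
After 5 (read(8)): returned 'BDN2JN8H', offset=14
After 6 (read(7)): returned 'XKWXXN', offset=20
After 7 (seek(9, SET)): offset=9
After 8 (read(7)): returned '2JN8HXK', offset=16

Answer: 71CB6YBBDN2JN8HXKWXXN2JN8HXK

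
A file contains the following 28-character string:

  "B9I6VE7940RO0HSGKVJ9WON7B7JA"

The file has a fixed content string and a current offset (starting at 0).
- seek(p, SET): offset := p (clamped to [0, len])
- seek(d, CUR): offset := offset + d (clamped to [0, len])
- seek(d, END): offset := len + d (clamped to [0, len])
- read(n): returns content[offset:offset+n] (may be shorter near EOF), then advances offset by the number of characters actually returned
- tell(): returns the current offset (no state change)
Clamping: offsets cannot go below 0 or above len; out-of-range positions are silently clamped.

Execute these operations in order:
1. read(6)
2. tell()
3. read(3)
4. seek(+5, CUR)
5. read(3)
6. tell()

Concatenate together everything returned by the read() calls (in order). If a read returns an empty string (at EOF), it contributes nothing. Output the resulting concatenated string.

After 1 (read(6)): returned 'B9I6VE', offset=6
After 2 (tell()): offset=6
After 3 (read(3)): returned '794', offset=9
After 4 (seek(+5, CUR)): offset=14
After 5 (read(3)): returned 'SGK', offset=17
After 6 (tell()): offset=17

Answer: B9I6VE794SGK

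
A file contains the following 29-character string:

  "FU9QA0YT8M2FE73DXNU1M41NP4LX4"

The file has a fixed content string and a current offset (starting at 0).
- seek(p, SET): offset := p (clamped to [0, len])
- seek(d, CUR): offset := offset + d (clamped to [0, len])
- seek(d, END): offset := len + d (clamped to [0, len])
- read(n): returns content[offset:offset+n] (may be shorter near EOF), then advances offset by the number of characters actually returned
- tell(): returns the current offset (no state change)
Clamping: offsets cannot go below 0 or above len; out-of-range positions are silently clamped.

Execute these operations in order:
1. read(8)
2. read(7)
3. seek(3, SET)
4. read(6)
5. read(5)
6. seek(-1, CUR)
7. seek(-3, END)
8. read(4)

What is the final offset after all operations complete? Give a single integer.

After 1 (read(8)): returned 'FU9QA0YT', offset=8
After 2 (read(7)): returned '8M2FE73', offset=15
After 3 (seek(3, SET)): offset=3
After 4 (read(6)): returned 'QA0YT8', offset=9
After 5 (read(5)): returned 'M2FE7', offset=14
After 6 (seek(-1, CUR)): offset=13
After 7 (seek(-3, END)): offset=26
After 8 (read(4)): returned 'LX4', offset=29

Answer: 29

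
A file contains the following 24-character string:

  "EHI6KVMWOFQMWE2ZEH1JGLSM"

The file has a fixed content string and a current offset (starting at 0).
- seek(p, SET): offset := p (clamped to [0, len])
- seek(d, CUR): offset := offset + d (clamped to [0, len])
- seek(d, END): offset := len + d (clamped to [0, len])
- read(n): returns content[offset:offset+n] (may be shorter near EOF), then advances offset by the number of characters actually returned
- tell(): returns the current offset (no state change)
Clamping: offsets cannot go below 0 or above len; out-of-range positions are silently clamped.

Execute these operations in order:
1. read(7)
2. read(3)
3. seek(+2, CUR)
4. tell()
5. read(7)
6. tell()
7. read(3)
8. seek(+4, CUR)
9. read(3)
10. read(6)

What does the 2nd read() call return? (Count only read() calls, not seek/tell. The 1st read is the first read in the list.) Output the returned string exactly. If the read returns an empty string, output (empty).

After 1 (read(7)): returned 'EHI6KVM', offset=7
After 2 (read(3)): returned 'WOF', offset=10
After 3 (seek(+2, CUR)): offset=12
After 4 (tell()): offset=12
After 5 (read(7)): returned 'WE2ZEH1', offset=19
After 6 (tell()): offset=19
After 7 (read(3)): returned 'JGL', offset=22
After 8 (seek(+4, CUR)): offset=24
After 9 (read(3)): returned '', offset=24
After 10 (read(6)): returned '', offset=24

Answer: WOF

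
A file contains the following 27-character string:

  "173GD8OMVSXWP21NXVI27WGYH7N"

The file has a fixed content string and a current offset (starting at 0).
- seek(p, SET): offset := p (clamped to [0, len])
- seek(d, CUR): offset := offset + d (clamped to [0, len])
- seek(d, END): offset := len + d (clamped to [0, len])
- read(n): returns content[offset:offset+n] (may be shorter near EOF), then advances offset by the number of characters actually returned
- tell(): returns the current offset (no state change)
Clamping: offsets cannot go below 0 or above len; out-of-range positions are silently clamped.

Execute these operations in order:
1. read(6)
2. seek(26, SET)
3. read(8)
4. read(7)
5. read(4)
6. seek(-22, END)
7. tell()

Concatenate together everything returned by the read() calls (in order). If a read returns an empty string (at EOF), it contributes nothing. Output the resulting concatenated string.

After 1 (read(6)): returned '173GD8', offset=6
After 2 (seek(26, SET)): offset=26
After 3 (read(8)): returned 'N', offset=27
After 4 (read(7)): returned '', offset=27
After 5 (read(4)): returned '', offset=27
After 6 (seek(-22, END)): offset=5
After 7 (tell()): offset=5

Answer: 173GD8N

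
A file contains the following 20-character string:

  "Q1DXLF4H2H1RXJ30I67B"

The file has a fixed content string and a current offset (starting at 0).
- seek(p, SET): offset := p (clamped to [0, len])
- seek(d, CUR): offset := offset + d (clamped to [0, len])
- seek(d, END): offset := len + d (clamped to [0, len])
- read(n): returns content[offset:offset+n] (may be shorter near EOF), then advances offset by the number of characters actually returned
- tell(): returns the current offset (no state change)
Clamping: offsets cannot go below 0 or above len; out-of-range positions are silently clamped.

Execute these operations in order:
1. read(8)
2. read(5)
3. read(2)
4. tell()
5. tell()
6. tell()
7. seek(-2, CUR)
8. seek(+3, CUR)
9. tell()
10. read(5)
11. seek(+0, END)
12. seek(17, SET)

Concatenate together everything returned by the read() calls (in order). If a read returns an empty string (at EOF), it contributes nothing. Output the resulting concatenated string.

After 1 (read(8)): returned 'Q1DXLF4H', offset=8
After 2 (read(5)): returned '2H1RX', offset=13
After 3 (read(2)): returned 'J3', offset=15
After 4 (tell()): offset=15
After 5 (tell()): offset=15
After 6 (tell()): offset=15
After 7 (seek(-2, CUR)): offset=13
After 8 (seek(+3, CUR)): offset=16
After 9 (tell()): offset=16
After 10 (read(5)): returned 'I67B', offset=20
After 11 (seek(+0, END)): offset=20
After 12 (seek(17, SET)): offset=17

Answer: Q1DXLF4H2H1RXJ3I67B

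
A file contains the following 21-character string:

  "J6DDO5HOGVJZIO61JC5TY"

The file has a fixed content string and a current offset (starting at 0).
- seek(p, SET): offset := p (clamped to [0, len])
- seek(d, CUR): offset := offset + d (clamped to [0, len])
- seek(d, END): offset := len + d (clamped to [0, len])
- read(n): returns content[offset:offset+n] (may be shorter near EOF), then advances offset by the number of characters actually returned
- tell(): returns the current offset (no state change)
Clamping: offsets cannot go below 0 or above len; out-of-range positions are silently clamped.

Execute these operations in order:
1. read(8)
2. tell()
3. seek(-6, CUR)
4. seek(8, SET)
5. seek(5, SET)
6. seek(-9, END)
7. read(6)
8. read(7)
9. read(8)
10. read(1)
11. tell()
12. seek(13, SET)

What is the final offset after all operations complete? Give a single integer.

After 1 (read(8)): returned 'J6DDO5HO', offset=8
After 2 (tell()): offset=8
After 3 (seek(-6, CUR)): offset=2
After 4 (seek(8, SET)): offset=8
After 5 (seek(5, SET)): offset=5
After 6 (seek(-9, END)): offset=12
After 7 (read(6)): returned 'IO61JC', offset=18
After 8 (read(7)): returned '5TY', offset=21
After 9 (read(8)): returned '', offset=21
After 10 (read(1)): returned '', offset=21
After 11 (tell()): offset=21
After 12 (seek(13, SET)): offset=13

Answer: 13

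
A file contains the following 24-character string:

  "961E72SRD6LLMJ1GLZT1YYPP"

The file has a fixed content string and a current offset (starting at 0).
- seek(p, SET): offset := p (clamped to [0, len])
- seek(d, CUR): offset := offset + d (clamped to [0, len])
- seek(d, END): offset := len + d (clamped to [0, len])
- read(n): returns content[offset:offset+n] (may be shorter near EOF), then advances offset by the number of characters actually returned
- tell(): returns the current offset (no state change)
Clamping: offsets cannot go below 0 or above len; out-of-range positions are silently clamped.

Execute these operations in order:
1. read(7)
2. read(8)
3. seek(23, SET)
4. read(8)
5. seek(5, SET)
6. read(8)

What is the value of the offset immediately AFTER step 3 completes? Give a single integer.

After 1 (read(7)): returned '961E72S', offset=7
After 2 (read(8)): returned 'RD6LLMJ1', offset=15
After 3 (seek(23, SET)): offset=23

Answer: 23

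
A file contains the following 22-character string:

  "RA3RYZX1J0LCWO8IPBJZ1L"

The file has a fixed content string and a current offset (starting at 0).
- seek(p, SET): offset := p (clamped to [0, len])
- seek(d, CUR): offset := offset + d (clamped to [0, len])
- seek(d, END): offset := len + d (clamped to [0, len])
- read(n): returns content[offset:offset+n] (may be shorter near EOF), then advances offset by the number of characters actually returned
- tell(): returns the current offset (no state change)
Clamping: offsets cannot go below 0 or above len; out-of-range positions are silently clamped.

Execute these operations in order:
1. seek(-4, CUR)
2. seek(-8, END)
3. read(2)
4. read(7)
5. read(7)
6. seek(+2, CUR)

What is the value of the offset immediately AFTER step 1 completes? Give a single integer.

After 1 (seek(-4, CUR)): offset=0

Answer: 0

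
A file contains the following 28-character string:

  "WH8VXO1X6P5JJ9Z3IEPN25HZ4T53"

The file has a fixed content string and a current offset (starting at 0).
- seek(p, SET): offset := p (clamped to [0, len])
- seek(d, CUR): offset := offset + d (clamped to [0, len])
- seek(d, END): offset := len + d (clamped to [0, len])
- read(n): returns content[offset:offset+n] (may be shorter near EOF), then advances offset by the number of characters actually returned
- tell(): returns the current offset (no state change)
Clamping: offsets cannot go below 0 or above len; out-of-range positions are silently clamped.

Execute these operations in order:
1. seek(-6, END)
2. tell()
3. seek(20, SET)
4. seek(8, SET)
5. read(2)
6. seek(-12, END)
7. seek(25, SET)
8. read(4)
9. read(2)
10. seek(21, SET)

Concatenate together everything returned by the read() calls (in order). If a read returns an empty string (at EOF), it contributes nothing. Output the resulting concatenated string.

After 1 (seek(-6, END)): offset=22
After 2 (tell()): offset=22
After 3 (seek(20, SET)): offset=20
After 4 (seek(8, SET)): offset=8
After 5 (read(2)): returned '6P', offset=10
After 6 (seek(-12, END)): offset=16
After 7 (seek(25, SET)): offset=25
After 8 (read(4)): returned 'T53', offset=28
After 9 (read(2)): returned '', offset=28
After 10 (seek(21, SET)): offset=21

Answer: 6PT53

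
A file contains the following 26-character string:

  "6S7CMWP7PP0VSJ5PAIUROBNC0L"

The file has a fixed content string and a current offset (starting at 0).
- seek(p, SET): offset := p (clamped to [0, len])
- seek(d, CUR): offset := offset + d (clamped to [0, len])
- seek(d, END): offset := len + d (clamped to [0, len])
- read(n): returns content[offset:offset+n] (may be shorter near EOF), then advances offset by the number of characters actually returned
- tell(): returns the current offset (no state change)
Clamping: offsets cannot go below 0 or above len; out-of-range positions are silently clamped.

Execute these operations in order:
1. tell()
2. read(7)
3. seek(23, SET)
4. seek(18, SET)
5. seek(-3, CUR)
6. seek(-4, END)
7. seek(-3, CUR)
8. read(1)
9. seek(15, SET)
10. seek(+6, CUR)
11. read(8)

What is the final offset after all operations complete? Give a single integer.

Answer: 26

Derivation:
After 1 (tell()): offset=0
After 2 (read(7)): returned '6S7CMWP', offset=7
After 3 (seek(23, SET)): offset=23
After 4 (seek(18, SET)): offset=18
After 5 (seek(-3, CUR)): offset=15
After 6 (seek(-4, END)): offset=22
After 7 (seek(-3, CUR)): offset=19
After 8 (read(1)): returned 'R', offset=20
After 9 (seek(15, SET)): offset=15
After 10 (seek(+6, CUR)): offset=21
After 11 (read(8)): returned 'BNC0L', offset=26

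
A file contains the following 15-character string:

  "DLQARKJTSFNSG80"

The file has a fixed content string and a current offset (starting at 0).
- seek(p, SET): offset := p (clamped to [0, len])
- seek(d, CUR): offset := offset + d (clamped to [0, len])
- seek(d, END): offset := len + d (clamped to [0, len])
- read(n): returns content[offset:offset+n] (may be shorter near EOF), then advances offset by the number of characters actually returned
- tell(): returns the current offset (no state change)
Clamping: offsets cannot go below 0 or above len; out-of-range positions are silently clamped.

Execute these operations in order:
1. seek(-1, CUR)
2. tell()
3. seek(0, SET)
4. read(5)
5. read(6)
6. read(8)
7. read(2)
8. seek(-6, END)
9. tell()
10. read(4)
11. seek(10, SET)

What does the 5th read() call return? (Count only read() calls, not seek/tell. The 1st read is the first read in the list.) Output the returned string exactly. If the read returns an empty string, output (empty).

After 1 (seek(-1, CUR)): offset=0
After 2 (tell()): offset=0
After 3 (seek(0, SET)): offset=0
After 4 (read(5)): returned 'DLQAR', offset=5
After 5 (read(6)): returned 'KJTSFN', offset=11
After 6 (read(8)): returned 'SG80', offset=15
After 7 (read(2)): returned '', offset=15
After 8 (seek(-6, END)): offset=9
After 9 (tell()): offset=9
After 10 (read(4)): returned 'FNSG', offset=13
After 11 (seek(10, SET)): offset=10

Answer: FNSG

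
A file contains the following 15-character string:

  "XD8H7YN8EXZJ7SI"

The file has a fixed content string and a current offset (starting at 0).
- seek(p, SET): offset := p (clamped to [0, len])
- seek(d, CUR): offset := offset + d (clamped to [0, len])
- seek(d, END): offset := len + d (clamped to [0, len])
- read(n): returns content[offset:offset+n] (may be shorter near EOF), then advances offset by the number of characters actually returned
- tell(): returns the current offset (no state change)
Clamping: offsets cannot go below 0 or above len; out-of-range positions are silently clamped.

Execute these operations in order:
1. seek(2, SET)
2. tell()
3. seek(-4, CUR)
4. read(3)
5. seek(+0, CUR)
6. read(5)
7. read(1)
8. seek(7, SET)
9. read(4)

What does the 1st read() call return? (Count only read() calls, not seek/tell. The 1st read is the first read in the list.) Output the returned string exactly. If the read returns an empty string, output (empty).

After 1 (seek(2, SET)): offset=2
After 2 (tell()): offset=2
After 3 (seek(-4, CUR)): offset=0
After 4 (read(3)): returned 'XD8', offset=3
After 5 (seek(+0, CUR)): offset=3
After 6 (read(5)): returned 'H7YN8', offset=8
After 7 (read(1)): returned 'E', offset=9
After 8 (seek(7, SET)): offset=7
After 9 (read(4)): returned '8EXZ', offset=11

Answer: XD8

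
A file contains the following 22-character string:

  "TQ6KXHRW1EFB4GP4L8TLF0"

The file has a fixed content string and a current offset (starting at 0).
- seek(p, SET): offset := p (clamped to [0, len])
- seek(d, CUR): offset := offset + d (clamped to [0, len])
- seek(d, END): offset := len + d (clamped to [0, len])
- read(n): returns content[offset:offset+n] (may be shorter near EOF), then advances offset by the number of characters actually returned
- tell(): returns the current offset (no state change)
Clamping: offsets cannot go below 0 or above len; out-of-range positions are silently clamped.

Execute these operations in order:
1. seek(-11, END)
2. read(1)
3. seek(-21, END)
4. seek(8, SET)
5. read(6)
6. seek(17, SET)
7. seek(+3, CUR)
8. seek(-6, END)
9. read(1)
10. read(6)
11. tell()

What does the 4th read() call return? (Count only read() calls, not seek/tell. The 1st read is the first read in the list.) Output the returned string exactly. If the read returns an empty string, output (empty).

Answer: 8TLF0

Derivation:
After 1 (seek(-11, END)): offset=11
After 2 (read(1)): returned 'B', offset=12
After 3 (seek(-21, END)): offset=1
After 4 (seek(8, SET)): offset=8
After 5 (read(6)): returned '1EFB4G', offset=14
After 6 (seek(17, SET)): offset=17
After 7 (seek(+3, CUR)): offset=20
After 8 (seek(-6, END)): offset=16
After 9 (read(1)): returned 'L', offset=17
After 10 (read(6)): returned '8TLF0', offset=22
After 11 (tell()): offset=22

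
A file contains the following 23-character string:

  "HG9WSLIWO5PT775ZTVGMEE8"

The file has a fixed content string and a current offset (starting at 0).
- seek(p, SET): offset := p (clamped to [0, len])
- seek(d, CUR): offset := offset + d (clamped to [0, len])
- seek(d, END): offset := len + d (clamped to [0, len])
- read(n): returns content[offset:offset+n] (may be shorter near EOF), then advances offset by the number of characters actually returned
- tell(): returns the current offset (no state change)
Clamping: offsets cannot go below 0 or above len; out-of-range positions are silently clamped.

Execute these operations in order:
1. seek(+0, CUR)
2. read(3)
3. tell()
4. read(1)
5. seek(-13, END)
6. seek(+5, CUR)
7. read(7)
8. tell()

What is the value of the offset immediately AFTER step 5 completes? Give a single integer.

After 1 (seek(+0, CUR)): offset=0
After 2 (read(3)): returned 'HG9', offset=3
After 3 (tell()): offset=3
After 4 (read(1)): returned 'W', offset=4
After 5 (seek(-13, END)): offset=10

Answer: 10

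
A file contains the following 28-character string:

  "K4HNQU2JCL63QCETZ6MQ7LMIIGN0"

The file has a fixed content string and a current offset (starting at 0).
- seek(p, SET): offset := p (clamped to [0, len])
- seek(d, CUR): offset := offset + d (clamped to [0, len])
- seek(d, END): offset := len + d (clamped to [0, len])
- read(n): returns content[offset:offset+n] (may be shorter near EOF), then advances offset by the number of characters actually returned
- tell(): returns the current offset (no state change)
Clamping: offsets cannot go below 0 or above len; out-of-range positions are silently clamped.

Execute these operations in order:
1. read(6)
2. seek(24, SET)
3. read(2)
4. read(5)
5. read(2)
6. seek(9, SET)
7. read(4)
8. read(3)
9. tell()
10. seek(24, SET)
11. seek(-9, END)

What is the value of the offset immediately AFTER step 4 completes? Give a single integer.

After 1 (read(6)): returned 'K4HNQU', offset=6
After 2 (seek(24, SET)): offset=24
After 3 (read(2)): returned 'IG', offset=26
After 4 (read(5)): returned 'N0', offset=28

Answer: 28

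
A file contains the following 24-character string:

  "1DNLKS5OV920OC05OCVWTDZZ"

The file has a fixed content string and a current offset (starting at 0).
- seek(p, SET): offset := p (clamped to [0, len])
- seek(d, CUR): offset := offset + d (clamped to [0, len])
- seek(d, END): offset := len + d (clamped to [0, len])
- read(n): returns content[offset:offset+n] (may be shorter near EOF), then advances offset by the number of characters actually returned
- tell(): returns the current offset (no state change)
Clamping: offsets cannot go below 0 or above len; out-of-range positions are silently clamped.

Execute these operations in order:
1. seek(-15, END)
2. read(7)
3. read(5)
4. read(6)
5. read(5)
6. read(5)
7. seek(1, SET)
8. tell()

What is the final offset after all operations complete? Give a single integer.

After 1 (seek(-15, END)): offset=9
After 2 (read(7)): returned '920OC05', offset=16
After 3 (read(5)): returned 'OCVWT', offset=21
After 4 (read(6)): returned 'DZZ', offset=24
After 5 (read(5)): returned '', offset=24
After 6 (read(5)): returned '', offset=24
After 7 (seek(1, SET)): offset=1
After 8 (tell()): offset=1

Answer: 1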